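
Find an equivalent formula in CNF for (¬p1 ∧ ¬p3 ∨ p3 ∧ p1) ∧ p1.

(¬p1 ∨ p3) ∧ p1

(¬p1 ∧ ¬p3 ∨ p3 ∧ p1) ∧ p1
≡ (¬p1 ∨ p3) ∧ (¬p1 ∨ p1) ∧ (¬p3 ∨ p3) ∧ (¬p3 ∨ p1) ∧ p1   [distribute ∨ over ∧]
≡ (¬p1 ∨ p3) ∧ p1   [simplify]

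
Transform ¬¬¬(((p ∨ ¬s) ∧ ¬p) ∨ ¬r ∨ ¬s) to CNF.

r ∧ s

¬¬¬(((p ∨ ¬s) ∧ ¬p) ∨ ¬r ∨ ¬s)
⇔ ¬(((p ∨ ¬s) ∧ ¬p) ∨ ¬r ∨ ¬s)   — double negation
⇔ ¬((p ∨ ¬s) ∧ ¬p) ∧ ¬¬r ∧ ¬¬s   — De Morgan
⇔ (¬(p ∨ ¬s) ∨ ¬¬p) ∧ ¬¬r ∧ ¬¬s   — De Morgan
⇔ ((¬p ∧ ¬¬s) ∨ ¬¬p) ∧ ¬¬r ∧ ¬¬s   — De Morgan
⇔ ((¬p ∧ s) ∨ ¬¬p) ∧ ¬¬r ∧ ¬¬s   — double negation
⇔ ((¬p ∧ s) ∨ p) ∧ ¬¬r ∧ ¬¬s   — double negation
⇔ ((¬p ∧ s) ∨ p) ∧ r ∧ ¬¬s   — double negation
⇔ ((¬p ∧ s) ∨ p) ∧ r ∧ s   — double negation
⇔ (¬p ∨ p) ∧ (s ∨ p) ∧ r ∧ s   — distribute ∨ over ∧
⇔ r ∧ s   — simplify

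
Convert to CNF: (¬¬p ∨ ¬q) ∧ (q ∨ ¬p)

(p ∨ ¬q) ∧ (q ∨ ¬p)

(¬¬p ∨ ¬q) ∧ (q ∨ ¬p)
⇔ (p ∨ ¬q) ∧ (q ∨ ¬p)   [double negation]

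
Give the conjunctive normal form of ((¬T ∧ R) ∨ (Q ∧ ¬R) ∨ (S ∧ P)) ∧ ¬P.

((¬T ∧ R) ∨ (Q ∧ ¬R) ∨ (S ∧ P)) ∧ ¬P
≡ (¬T ∨ Q ∨ S) ∧ (¬T ∨ Q ∨ P) ∧ (¬T ∨ ¬R ∨ S) ∧ (¬T ∨ ¬R ∨ P) ∧ (R ∨ Q ∨ S) ∧ (R ∨ Q ∨ P) ∧ (R ∨ ¬R ∨ S) ∧ (R ∨ ¬R ∨ P) ∧ ¬P   [distribute ∨ over ∧]
≡ (¬T ∨ Q ∨ S) ∧ (¬T ∨ Q ∨ P) ∧ (¬T ∨ ¬R ∨ S) ∧ (¬T ∨ ¬R ∨ P) ∧ (R ∨ Q ∨ S) ∧ (R ∨ Q ∨ P) ∧ ¬P   [simplify]

(¬T ∨ Q ∨ S) ∧ (¬T ∨ Q ∨ P) ∧ (¬T ∨ ¬R ∨ S) ∧ (¬T ∨ ¬R ∨ P) ∧ (R ∨ Q ∨ S) ∧ (R ∨ Q ∨ P) ∧ ¬P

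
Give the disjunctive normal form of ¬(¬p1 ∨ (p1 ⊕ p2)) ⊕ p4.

¬(¬p1 ∨ (p1 ⊕ p2)) ⊕ p4
= (¬(¬p1 ∨ (p1 ⊕ p2)) ∧ ¬p4) ∨ (¬¬(¬p1 ∨ (p1 ⊕ p2)) ∧ p4)
= (¬(¬p1 ∨ (p1 ∧ ¬p2) ∨ (¬p1 ∧ p2)) ∧ ¬p4) ∨ (¬¬(¬p1 ∨ (p1 ⊕ p2)) ∧ p4)
= (¬(¬p1 ∨ (p1 ∧ ¬p2) ∨ (¬p1 ∧ p2)) ∧ ¬p4) ∨ (¬¬(¬p1 ∨ (p1 ∧ ¬p2) ∨ (¬p1 ∧ p2)) ∧ p4)
= (¬¬p1 ∧ ¬(p1 ∧ ¬p2) ∧ ¬(¬p1 ∧ p2) ∧ ¬p4) ∨ (¬¬(¬p1 ∨ (p1 ∧ ¬p2) ∨ (¬p1 ∧ p2)) ∧ p4)
= (p1 ∧ ¬(p1 ∧ ¬p2) ∧ ¬(¬p1 ∧ p2) ∧ ¬p4) ∨ (¬¬(¬p1 ∨ (p1 ∧ ¬p2) ∨ (¬p1 ∧ p2)) ∧ p4)
= (p1 ∧ (¬p1 ∨ ¬¬p2) ∧ ¬(¬p1 ∧ p2) ∧ ¬p4) ∨ (¬¬(¬p1 ∨ (p1 ∧ ¬p2) ∨ (¬p1 ∧ p2)) ∧ p4)
= (p1 ∧ (¬p1 ∨ p2) ∧ ¬(¬p1 ∧ p2) ∧ ¬p4) ∨ (¬¬(¬p1 ∨ (p1 ∧ ¬p2) ∨ (¬p1 ∧ p2)) ∧ p4)
= (p1 ∧ (¬p1 ∨ p2) ∧ (¬¬p1 ∨ ¬p2) ∧ ¬p4) ∨ (¬¬(¬p1 ∨ (p1 ∧ ¬p2) ∨ (¬p1 ∧ p2)) ∧ p4)
= (p1 ∧ (¬p1 ∨ p2) ∧ (p1 ∨ ¬p2) ∧ ¬p4) ∨ (¬¬(¬p1 ∨ (p1 ∧ ¬p2) ∨ (¬p1 ∧ p2)) ∧ p4)
= (p1 ∧ (¬p1 ∨ p2) ∧ (p1 ∨ ¬p2) ∧ ¬p4) ∨ ((¬p1 ∨ (p1 ∧ ¬p2) ∨ (¬p1 ∧ p2)) ∧ p4)
= (p1 ∧ ¬p1 ∧ p1 ∧ ¬p4) ∨ (p1 ∧ ¬p1 ∧ ¬p2 ∧ ¬p4) ∨ (p1 ∧ p2 ∧ p1 ∧ ¬p4) ∨ (p1 ∧ p2 ∧ ¬p2 ∧ ¬p4) ∨ (¬p1 ∧ p4) ∨ (p1 ∧ ¬p2 ∧ p4) ∨ (¬p1 ∧ p2 ∧ p4)
= (p1 ∧ p2 ∧ ¬p4) ∨ (¬p1 ∧ p4) ∨ (p1 ∧ ¬p2 ∧ p4)

(p1 ∧ p2 ∧ ¬p4) ∨ (¬p1 ∧ p4) ∨ (p1 ∧ ¬p2 ∧ p4)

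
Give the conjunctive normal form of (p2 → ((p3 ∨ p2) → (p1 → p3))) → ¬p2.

(p1 ∨ ¬p2) ∧ (¬p3 ∨ ¬p2)

(p2 → ((p3 ∨ p2) → (p1 → p3))) → ¬p2
= ¬(p2 → ((p3 ∨ p2) → (p1 → p3))) ∨ ¬p2   [eliminate →]
= ¬(¬p2 ∨ ((p3 ∨ p2) → (p1 → p3))) ∨ ¬p2   [eliminate →]
= ¬(¬p2 ∨ ¬(p3 ∨ p2) ∨ (p1 → p3)) ∨ ¬p2   [eliminate →]
= ¬(¬p2 ∨ ¬(p3 ∨ p2) ∨ ¬p1 ∨ p3) ∨ ¬p2   [eliminate →]
= (¬¬p2 ∧ ¬¬(p3 ∨ p2) ∧ ¬¬p1 ∧ ¬p3) ∨ ¬p2   [De Morgan]
= (p2 ∧ ¬¬(p3 ∨ p2) ∧ ¬¬p1 ∧ ¬p3) ∨ ¬p2   [double negation]
= (p2 ∧ (p3 ∨ p2) ∧ ¬¬p1 ∧ ¬p3) ∨ ¬p2   [double negation]
= (p2 ∧ (p3 ∨ p2) ∧ p1 ∧ ¬p3) ∨ ¬p2   [double negation]
= (p2 ∨ ¬p2) ∧ (p3 ∨ p2 ∨ ¬p2) ∧ (p1 ∨ ¬p2) ∧ (¬p3 ∨ ¬p2)   [distribute ∨ over ∧]
= (p1 ∨ ¬p2) ∧ (¬p3 ∨ ¬p2)   [simplify]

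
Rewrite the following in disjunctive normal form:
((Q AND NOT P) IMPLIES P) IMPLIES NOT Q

((Q AND NOT P) IMPLIES P) IMPLIES NOT Q
⇔ NOT ((Q AND NOT P) IMPLIES P) OR NOT Q   [eliminate IMPLIES]
⇔ NOT (NOT (Q AND NOT P) OR P) OR NOT Q   [eliminate IMPLIES]
⇔ (NOT NOT (Q AND NOT P) AND NOT P) OR NOT Q   [De Morgan]
⇔ (Q AND NOT P AND NOT P) OR NOT Q   [double negation]
⇔ (Q AND NOT P) OR NOT Q   [simplify]

(Q AND NOT P) OR NOT Q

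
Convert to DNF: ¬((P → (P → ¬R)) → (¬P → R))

¬P ∧ ¬R

¬((P → (P → ¬R)) → (¬P → R))
⇔ ¬(¬(P → (P → ¬R)) ∨ (¬P → R))   [eliminate →]
⇔ ¬(¬(¬P ∨ (P → ¬R)) ∨ (¬P → R))   [eliminate →]
⇔ ¬(¬(¬P ∨ ¬P ∨ ¬R) ∨ (¬P → R))   [eliminate →]
⇔ ¬(¬(¬P ∨ ¬P ∨ ¬R) ∨ ¬¬P ∨ R)   [eliminate →]
⇔ ¬¬(¬P ∨ ¬P ∨ ¬R) ∧ ¬¬¬P ∧ ¬R   [De Morgan]
⇔ (¬P ∨ ¬P ∨ ¬R) ∧ ¬¬¬P ∧ ¬R   [double negation]
⇔ (¬P ∨ ¬P ∨ ¬R) ∧ ¬P ∧ ¬R   [double negation]
⇔ (¬P ∧ ¬P ∧ ¬R) ∨ (¬P ∧ ¬P ∧ ¬R) ∨ (¬R ∧ ¬P ∧ ¬R)   [distribute ∧ over ∨]
⇔ ¬P ∧ ¬R   [simplify]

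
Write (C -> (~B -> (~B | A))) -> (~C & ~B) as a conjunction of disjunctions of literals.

~B & (B | ~C) & (~A | ~C)

(C -> (~B -> (~B | A))) -> (~C & ~B)
≡ ~(C -> (~B -> (~B | A))) | (~C & ~B)   [eliminate ->]
≡ ~(~C | (~B -> (~B | A))) | (~C & ~B)   [eliminate ->]
≡ ~(~C | ~~B | ~B | A) | (~C & ~B)   [eliminate ->]
≡ (~~C & ~~~B & ~~B & ~A) | (~C & ~B)   [De Morgan]
≡ (C & ~~~B & ~~B & ~A) | (~C & ~B)   [double negation]
≡ (C & ~B & ~~B & ~A) | (~C & ~B)   [double negation]
≡ (C & ~B & B & ~A) | (~C & ~B)   [double negation]
≡ (C | ~C) & (C | ~B) & (~B | ~C) & (~B | ~B) & (B | ~C) & (B | ~B) & (~A | ~C) & (~A | ~B)   [distribute | over &]
≡ ~B & (B | ~C) & (~A | ~C)   [simplify]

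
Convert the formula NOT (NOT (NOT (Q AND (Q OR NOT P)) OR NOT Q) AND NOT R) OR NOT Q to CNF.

NOT (NOT (NOT (Q AND (Q OR NOT P)) OR NOT Q) AND NOT R) OR NOT Q
⇔ NOT NOT (NOT (Q AND (Q OR NOT P)) OR NOT Q) OR NOT NOT R OR NOT Q   [De Morgan]
⇔ NOT (Q AND (Q OR NOT P)) OR NOT Q OR NOT NOT R OR NOT Q   [double negation]
⇔ NOT Q OR NOT (Q OR NOT P) OR NOT Q OR NOT NOT R OR NOT Q   [De Morgan]
⇔ NOT Q OR (NOT Q AND NOT NOT P) OR NOT Q OR NOT NOT R OR NOT Q   [De Morgan]
⇔ NOT Q OR (NOT Q AND P) OR NOT Q OR NOT NOT R OR NOT Q   [double negation]
⇔ NOT Q OR (NOT Q AND P) OR NOT Q OR R OR NOT Q   [double negation]
⇔ (NOT Q OR NOT Q OR NOT Q OR R OR NOT Q) AND (NOT Q OR P OR NOT Q OR R OR NOT Q)   [distribute OR over AND]
⇔ NOT Q OR R   [simplify]

NOT Q OR R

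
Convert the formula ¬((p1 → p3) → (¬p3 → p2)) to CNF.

(¬p1 ∨ p3) ∧ ¬p3 ∧ ¬p2

¬((p1 → p3) → (¬p3 → p2))
= ¬(¬(p1 → p3) ∨ (¬p3 → p2))   [eliminate →]
= ¬(¬(¬p1 ∨ p3) ∨ (¬p3 → p2))   [eliminate →]
= ¬(¬(¬p1 ∨ p3) ∨ ¬¬p3 ∨ p2)   [eliminate →]
= ¬¬(¬p1 ∨ p3) ∧ ¬¬¬p3 ∧ ¬p2   [De Morgan]
= (¬p1 ∨ p3) ∧ ¬¬¬p3 ∧ ¬p2   [double negation]
= (¬p1 ∨ p3) ∧ ¬p3 ∧ ¬p2   [double negation]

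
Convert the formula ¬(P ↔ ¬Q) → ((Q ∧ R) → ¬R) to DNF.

(¬P ∧ Q) ∨ ¬Q ∨ ¬R

¬(P ↔ ¬Q) → ((Q ∧ R) → ¬R)
≡ ¬¬(P ↔ ¬Q) ∨ ((Q ∧ R) → ¬R)   [eliminate →]
≡ ¬¬((P → ¬Q) ∧ (¬Q → P)) ∨ ((Q ∧ R) → ¬R)   [eliminate ↔]
≡ ¬¬((¬P ∨ ¬Q) ∧ (¬Q → P)) ∨ ((Q ∧ R) → ¬R)   [eliminate →]
≡ ¬¬((¬P ∨ ¬Q) ∧ (¬¬Q ∨ P)) ∨ ((Q ∧ R) → ¬R)   [eliminate →]
≡ ¬¬((¬P ∨ ¬Q) ∧ (¬¬Q ∨ P)) ∨ ¬(Q ∧ R) ∨ ¬R   [eliminate →]
≡ ((¬P ∨ ¬Q) ∧ (¬¬Q ∨ P)) ∨ ¬(Q ∧ R) ∨ ¬R   [double negation]
≡ ((¬P ∨ ¬Q) ∧ (Q ∨ P)) ∨ ¬(Q ∧ R) ∨ ¬R   [double negation]
≡ ((¬P ∨ ¬Q) ∧ (Q ∨ P)) ∨ ¬Q ∨ ¬R ∨ ¬R   [De Morgan]
≡ (¬P ∧ Q) ∨ (¬P ∧ P) ∨ (¬Q ∧ Q) ∨ (¬Q ∧ P) ∨ ¬Q ∨ ¬R ∨ ¬R   [distribute ∧ over ∨]
≡ (¬P ∧ Q) ∨ ¬Q ∨ ¬R   [simplify]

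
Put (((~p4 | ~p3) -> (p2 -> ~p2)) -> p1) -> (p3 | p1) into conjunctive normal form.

p3 | ~p2 | p1

(((~p4 | ~p3) -> (p2 -> ~p2)) -> p1) -> (p3 | p1)
≡ ~(((~p4 | ~p3) -> (p2 -> ~p2)) -> p1) | p3 | p1   [eliminate ->]
≡ ~(~((~p4 | ~p3) -> (p2 -> ~p2)) | p1) | p3 | p1   [eliminate ->]
≡ ~(~(~(~p4 | ~p3) | (p2 -> ~p2)) | p1) | p3 | p1   [eliminate ->]
≡ ~(~(~(~p4 | ~p3) | ~p2 | ~p2) | p1) | p3 | p1   [eliminate ->]
≡ (~~(~(~p4 | ~p3) | ~p2 | ~p2) & ~p1) | p3 | p1   [De Morgan]
≡ ((~(~p4 | ~p3) | ~p2 | ~p2) & ~p1) | p3 | p1   [double negation]
≡ (((~~p4 & ~~p3) | ~p2 | ~p2) & ~p1) | p3 | p1   [De Morgan]
≡ (((p4 & ~~p3) | ~p2 | ~p2) & ~p1) | p3 | p1   [double negation]
≡ (((p4 & p3) | ~p2 | ~p2) & ~p1) | p3 | p1   [double negation]
≡ (p4 | ~p2 | ~p2 | p3 | p1) & (p3 | ~p2 | ~p2 | p3 | p1) & (~p1 | p3 | p1)   [distribute | over &]
≡ p3 | ~p2 | p1   [simplify]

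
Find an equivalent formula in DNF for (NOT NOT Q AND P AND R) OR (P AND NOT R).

(Q AND P AND R) OR (P AND NOT R)

(NOT NOT Q AND P AND R) OR (P AND NOT R)
≡ (Q AND P AND R) OR (P AND NOT R)   (double negation)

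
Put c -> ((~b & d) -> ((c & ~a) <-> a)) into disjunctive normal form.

c -> ((~b & d) -> ((c & ~a) <-> a))
≡ ~c | ((~b & d) -> ((c & ~a) <-> a))   — eliminate ->
≡ ~c | ~(~b & d) | ((c & ~a) <-> a)   — eliminate ->
≡ ~c | ~(~b & d) | (((c & ~a) -> a) & (a -> (c & ~a)))   — eliminate <->
≡ ~c | ~(~b & d) | ((~(c & ~a) | a) & (a -> (c & ~a)))   — eliminate ->
≡ ~c | ~(~b & d) | ((~(c & ~a) | a) & (~a | (c & ~a)))   — eliminate ->
≡ ~c | ~~b | ~d | ((~(c & ~a) | a) & (~a | (c & ~a)))   — De Morgan
≡ ~c | b | ~d | ((~(c & ~a) | a) & (~a | (c & ~a)))   — double negation
≡ ~c | b | ~d | ((~c | ~~a | a) & (~a | (c & ~a)))   — De Morgan
≡ ~c | b | ~d | ((~c | a | a) & (~a | (c & ~a)))   — double negation
≡ ~c | b | ~d | (~c & ~a) | (~c & c & ~a) | (a & ~a) | (a & c & ~a) | (a & ~a) | (a & c & ~a)   — distribute & over |
≡ ~c | b | ~d   — simplify

~c | b | ~d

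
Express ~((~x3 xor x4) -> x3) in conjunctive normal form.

~((~x3 xor x4) -> x3)
⇔ ~(~(~x3 xor x4) | x3)
⇔ ~(~((~x3 | x4) & ~(~x3 & x4)) | x3)
⇔ ~~((~x3 | x4) & ~(~x3 & x4)) & ~x3
⇔ (~x3 | x4) & ~(~x3 & x4) & ~x3
⇔ (~x3 | x4) & (~~x3 | ~x4) & ~x3
⇔ (~x3 | x4) & (x3 | ~x4) & ~x3
⇔ (x3 | ~x4) & ~x3

(x3 | ~x4) & ~x3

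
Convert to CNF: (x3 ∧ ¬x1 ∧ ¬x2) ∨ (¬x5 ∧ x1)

(x3 ∧ ¬x1 ∧ ¬x2) ∨ (¬x5 ∧ x1)
⇔ (x3 ∨ ¬x5) ∧ (x3 ∨ x1) ∧ (¬x1 ∨ ¬x5) ∧ (¬x1 ∨ x1) ∧ (¬x2 ∨ ¬x5) ∧ (¬x2 ∨ x1)   — distribute ∨ over ∧
⇔ (x3 ∨ ¬x5) ∧ (x3 ∨ x1) ∧ (¬x1 ∨ ¬x5) ∧ (¬x2 ∨ ¬x5) ∧ (¬x2 ∨ x1)   — simplify

(x3 ∨ ¬x5) ∧ (x3 ∨ x1) ∧ (¬x1 ∨ ¬x5) ∧ (¬x2 ∨ ¬x5) ∧ (¬x2 ∨ x1)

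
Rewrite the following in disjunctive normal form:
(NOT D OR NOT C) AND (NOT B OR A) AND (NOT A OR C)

(NOT D AND NOT B AND NOT A) OR (NOT D AND NOT B AND C) OR (NOT D AND A AND C) OR (NOT C AND NOT B AND NOT A)

(NOT D OR NOT C) AND (NOT B OR A) AND (NOT A OR C)
= (NOT D AND NOT B AND NOT A) OR (NOT D AND NOT B AND C) OR (NOT D AND A AND NOT A) OR (NOT D AND A AND C) OR (NOT C AND NOT B AND NOT A) OR (NOT C AND NOT B AND C) OR (NOT C AND A AND NOT A) OR (NOT C AND A AND C)   — distribute AND over OR
= (NOT D AND NOT B AND NOT A) OR (NOT D AND NOT B AND C) OR (NOT D AND A AND C) OR (NOT C AND NOT B AND NOT A)   — simplify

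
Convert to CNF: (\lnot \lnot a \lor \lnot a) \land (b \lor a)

(\lnot \lnot a \lor \lnot a) \land (b \lor a)
= (a \lor \lnot a) \land (b \lor a)   [double negation]
= b \lor a   [simplify]

b \lor a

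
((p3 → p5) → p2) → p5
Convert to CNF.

(¬p3 ∨ p5) ∧ (¬p2 ∨ p5)

((p3 → p5) → p2) → p5
⇔ ¬((p3 → p5) → p2) ∨ p5
⇔ ¬(¬(p3 → p5) ∨ p2) ∨ p5
⇔ ¬(¬(¬p3 ∨ p5) ∨ p2) ∨ p5
⇔ (¬¬(¬p3 ∨ p5) ∧ ¬p2) ∨ p5
⇔ ((¬p3 ∨ p5) ∧ ¬p2) ∨ p5
⇔ (¬p3 ∨ p5 ∨ p5) ∧ (¬p2 ∨ p5)
⇔ (¬p3 ∨ p5) ∧ (¬p2 ∨ p5)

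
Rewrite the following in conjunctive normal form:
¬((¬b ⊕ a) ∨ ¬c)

¬((¬b ⊕ a) ∨ ¬c)
≡ ¬(((¬b ∨ a) ∧ ¬(¬b ∧ a)) ∨ ¬c)
≡ ¬((¬b ∨ a) ∧ ¬(¬b ∧ a)) ∧ ¬¬c
≡ (¬(¬b ∨ a) ∨ ¬¬(¬b ∧ a)) ∧ ¬¬c
≡ ((¬¬b ∧ ¬a) ∨ ¬¬(¬b ∧ a)) ∧ ¬¬c
≡ ((b ∧ ¬a) ∨ ¬¬(¬b ∧ a)) ∧ ¬¬c
≡ ((b ∧ ¬a) ∨ (¬b ∧ a)) ∧ ¬¬c
≡ ((b ∧ ¬a) ∨ (¬b ∧ a)) ∧ c
≡ (b ∨ ¬b) ∧ (b ∨ a) ∧ (¬a ∨ ¬b) ∧ (¬a ∨ a) ∧ c
≡ (b ∨ a) ∧ (¬a ∨ ¬b) ∧ c

(b ∨ a) ∧ (¬a ∨ ¬b) ∧ c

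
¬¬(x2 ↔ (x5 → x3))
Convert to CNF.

¬¬(x2 ↔ (x5 → x3))
≡ ¬¬((x2 → (x5 → x3)) ∧ ((x5 → x3) → x2))   (eliminate ↔)
≡ ¬¬((¬x2 ∨ (x5 → x3)) ∧ ((x5 → x3) → x2))   (eliminate →)
≡ ¬¬((¬x2 ∨ ¬x5 ∨ x3) ∧ ((x5 → x3) → x2))   (eliminate →)
≡ ¬¬((¬x2 ∨ ¬x5 ∨ x3) ∧ (¬(x5 → x3) ∨ x2))   (eliminate →)
≡ ¬¬((¬x2 ∨ ¬x5 ∨ x3) ∧ (¬(¬x5 ∨ x3) ∨ x2))   (eliminate →)
≡ (¬x2 ∨ ¬x5 ∨ x3) ∧ (¬(¬x5 ∨ x3) ∨ x2)   (double negation)
≡ (¬x2 ∨ ¬x5 ∨ x3) ∧ ((¬¬x5 ∧ ¬x3) ∨ x2)   (De Morgan)
≡ (¬x2 ∨ ¬x5 ∨ x3) ∧ ((x5 ∧ ¬x3) ∨ x2)   (double negation)
≡ (¬x2 ∨ ¬x5 ∨ x3) ∧ (x5 ∨ x2) ∧ (¬x3 ∨ x2)   (distribute ∨ over ∧)

(¬x2 ∨ ¬x5 ∨ x3) ∧ (x5 ∨ x2) ∧ (¬x3 ∨ x2)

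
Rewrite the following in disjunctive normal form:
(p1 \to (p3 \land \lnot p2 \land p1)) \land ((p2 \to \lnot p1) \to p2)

(p1 \to (p3 \land \lnot p2 \land p1)) \land ((p2 \to \lnot p1) \to p2)
= (\lnot p1 \lor (p3 \land \lnot p2 \land p1)) \land ((p2 \to \lnot p1) \to p2)   [eliminate \to]
= (\lnot p1 \lor (p3 \land \lnot p2 \land p1)) \land (\lnot (p2 \to \lnot p1) \lor p2)   [eliminate \to]
= (\lnot p1 \lor (p3 \land \lnot p2 \land p1)) \land (\lnot (\lnot p2 \lor \lnot p1) \lor p2)   [eliminate \to]
= (\lnot p1 \lor (p3 \land \lnot p2 \land p1)) \land ((\lnot \lnot p2 \land \lnot \lnot p1) \lor p2)   [De Morgan]
= (\lnot p1 \lor (p3 \land \lnot p2 \land p1)) \land ((p2 \land \lnot \lnot p1) \lor p2)   [double negation]
= (\lnot p1 \lor (p3 \land \lnot p2 \land p1)) \land ((p2 \land p1) \lor p2)   [double negation]
= (\lnot p1 \land p2 \land p1) \lor (\lnot p1 \land p2) \lor (p3 \land \lnot p2 \land p1 \land p2 \land p1) \lor (p3 \land \lnot p2 \land p1 \land p2)   [distribute \land over \lor]
= \lnot p1 \land p2   [simplify]

\lnot p1 \land p2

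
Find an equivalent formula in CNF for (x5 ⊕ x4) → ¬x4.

(x5 ⊕ x4) → ¬x4
≡ ¬(x5 ⊕ x4) ∨ ¬x4   [eliminate →]
≡ ¬((x5 ∨ x4) ∧ ¬(x5 ∧ x4)) ∨ ¬x4   [expand ⊕]
≡ ¬(x5 ∨ x4) ∨ ¬¬(x5 ∧ x4) ∨ ¬x4   [De Morgan]
≡ (¬x5 ∧ ¬x4) ∨ ¬¬(x5 ∧ x4) ∨ ¬x4   [De Morgan]
≡ (¬x5 ∧ ¬x4) ∨ (x5 ∧ x4) ∨ ¬x4   [double negation]
≡ (¬x5 ∨ x5 ∨ ¬x4) ∧ (¬x5 ∨ x4 ∨ ¬x4) ∧ (¬x4 ∨ x5 ∨ ¬x4) ∧ (¬x4 ∨ x4 ∨ ¬x4)   [distribute ∨ over ∧]
≡ ¬x4 ∨ x5   [simplify]

¬x4 ∨ x5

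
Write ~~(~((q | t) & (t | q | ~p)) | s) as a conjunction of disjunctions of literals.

~~(~((q | t) & (t | q | ~p)) | s)
≡ ~((q | t) & (t | q | ~p)) | s   [double negation]
≡ ~(q | t) | ~(t | q | ~p) | s   [De Morgan]
≡ (~q & ~t) | ~(t | q | ~p) | s   [De Morgan]
≡ (~q & ~t) | (~t & ~q & ~~p) | s   [De Morgan]
≡ (~q & ~t) | (~t & ~q & p) | s   [double negation]
≡ (~q | ~t | s) & (~q | ~q | s) & (~q | p | s) & (~t | ~t | s) & (~t | ~q | s) & (~t | p | s)   [distribute | over &]
≡ (~q | s) & (~t | s)   [simplify]

(~q | s) & (~t | s)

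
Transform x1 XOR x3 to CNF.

(x1 OR x3) AND (NOT x1 OR NOT x3)

x1 XOR x3
≡ (x1 OR x3) AND NOT (x1 AND x3)   [expand XOR]
≡ (x1 OR x3) AND (NOT x1 OR NOT x3)   [De Morgan]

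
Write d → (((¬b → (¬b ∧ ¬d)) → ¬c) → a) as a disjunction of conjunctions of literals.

d → (((¬b → (¬b ∧ ¬d)) → ¬c) → a)
= ¬d ∨ (((¬b → (¬b ∧ ¬d)) → ¬c) → a)   [eliminate →]
= ¬d ∨ ¬((¬b → (¬b ∧ ¬d)) → ¬c) ∨ a   [eliminate →]
= ¬d ∨ ¬(¬(¬b → (¬b ∧ ¬d)) ∨ ¬c) ∨ a   [eliminate →]
= ¬d ∨ ¬(¬(¬¬b ∨ (¬b ∧ ¬d)) ∨ ¬c) ∨ a   [eliminate →]
= ¬d ∨ (¬¬(¬¬b ∨ (¬b ∧ ¬d)) ∧ ¬¬c) ∨ a   [De Morgan]
= ¬d ∨ ((¬¬b ∨ (¬b ∧ ¬d)) ∧ ¬¬c) ∨ a   [double negation]
= ¬d ∨ ((b ∨ (¬b ∧ ¬d)) ∧ ¬¬c) ∨ a   [double negation]
= ¬d ∨ ((b ∨ (¬b ∧ ¬d)) ∧ c) ∨ a   [double negation]
= ¬d ∨ (b ∧ c) ∨ (¬b ∧ ¬d ∧ c) ∨ a   [distribute ∧ over ∨]
= ¬d ∨ (b ∧ c) ∨ a   [simplify]

¬d ∨ (b ∧ c) ∨ a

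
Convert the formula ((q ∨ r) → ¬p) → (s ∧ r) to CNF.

((q ∨ r) → ¬p) → (s ∧ r)
≡ ¬((q ∨ r) → ¬p) ∨ (s ∧ r)   (eliminate →)
≡ ¬(¬(q ∨ r) ∨ ¬p) ∨ (s ∧ r)   (eliminate →)
≡ (¬¬(q ∨ r) ∧ ¬¬p) ∨ (s ∧ r)   (De Morgan)
≡ ((q ∨ r) ∧ ¬¬p) ∨ (s ∧ r)   (double negation)
≡ ((q ∨ r) ∧ p) ∨ (s ∧ r)   (double negation)
≡ (q ∨ r ∨ s) ∧ (q ∨ r ∨ r) ∧ (p ∨ s) ∧ (p ∨ r)   (distribute ∨ over ∧)
≡ (q ∨ r) ∧ (p ∨ s) ∧ (p ∨ r)   (simplify)

(q ∨ r) ∧ (p ∨ s) ∧ (p ∨ r)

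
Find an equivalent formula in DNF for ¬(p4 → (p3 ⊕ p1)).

(p4 ∧ ¬p3 ∧ ¬p1) ∨ (p4 ∧ p1 ∧ p3)

¬(p4 → (p3 ⊕ p1))
= ¬(¬p4 ∨ (p3 ⊕ p1))   [eliminate →]
= ¬(¬p4 ∨ (p3 ∧ ¬p1) ∨ (¬p3 ∧ p1))   [expand ⊕]
= ¬¬p4 ∧ ¬(p3 ∧ ¬p1) ∧ ¬(¬p3 ∧ p1)   [De Morgan]
= p4 ∧ ¬(p3 ∧ ¬p1) ∧ ¬(¬p3 ∧ p1)   [double negation]
= p4 ∧ (¬p3 ∨ ¬¬p1) ∧ ¬(¬p3 ∧ p1)   [De Morgan]
= p4 ∧ (¬p3 ∨ p1) ∧ ¬(¬p3 ∧ p1)   [double negation]
= p4 ∧ (¬p3 ∨ p1) ∧ (¬¬p3 ∨ ¬p1)   [De Morgan]
= p4 ∧ (¬p3 ∨ p1) ∧ (p3 ∨ ¬p1)   [double negation]
= (p4 ∧ ¬p3 ∧ p3) ∨ (p4 ∧ ¬p3 ∧ ¬p1) ∨ (p4 ∧ p1 ∧ p3) ∨ (p4 ∧ p1 ∧ ¬p1)   [distribute ∧ over ∨]
= (p4 ∧ ¬p3 ∧ ¬p1) ∨ (p4 ∧ p1 ∧ p3)   [simplify]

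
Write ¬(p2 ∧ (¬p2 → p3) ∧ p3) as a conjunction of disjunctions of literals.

¬p2 ∨ ¬p3

¬(p2 ∧ (¬p2 → p3) ∧ p3)
⇔ ¬(p2 ∧ (¬¬p2 ∨ p3) ∧ p3)   [eliminate →]
⇔ ¬p2 ∨ ¬(¬¬p2 ∨ p3) ∨ ¬p3   [De Morgan]
⇔ ¬p2 ∨ (¬¬¬p2 ∧ ¬p3) ∨ ¬p3   [De Morgan]
⇔ ¬p2 ∨ (¬p2 ∧ ¬p3) ∨ ¬p3   [double negation]
⇔ (¬p2 ∨ ¬p2 ∨ ¬p3) ∧ (¬p2 ∨ ¬p3 ∨ ¬p3)   [distribute ∨ over ∧]
⇔ ¬p2 ∨ ¬p3   [simplify]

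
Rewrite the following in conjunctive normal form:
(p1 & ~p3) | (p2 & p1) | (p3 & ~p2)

(p1 | p3) & (p1 | ~p2)

(p1 & ~p3) | (p2 & p1) | (p3 & ~p2)
= (p1 | p2 | p3) & (p1 | p2 | ~p2) & (p1 | p1 | p3) & (p1 | p1 | ~p2) & (~p3 | p2 | p3) & (~p3 | p2 | ~p2) & (~p3 | p1 | p3) & (~p3 | p1 | ~p2)   [distribute | over &]
= (p1 | p3) & (p1 | ~p2)   [simplify]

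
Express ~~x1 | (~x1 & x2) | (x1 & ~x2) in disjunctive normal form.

x1 | (~x1 & x2)

~~x1 | (~x1 & x2) | (x1 & ~x2)
≡ x1 | (~x1 & x2) | (x1 & ~x2)   (double negation)
≡ x1 | (~x1 & x2)   (simplify)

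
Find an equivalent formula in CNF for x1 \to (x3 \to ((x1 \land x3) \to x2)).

x1 \to (x3 \to ((x1 \land x3) \to x2))
= \lnot x1 \lor (x3 \to ((x1 \land x3) \to x2))   [eliminate \to]
= \lnot x1 \lor \lnot x3 \lor ((x1 \land x3) \to x2)   [eliminate \to]
= \lnot x1 \lor \lnot x3 \lor \lnot (x1 \land x3) \lor x2   [eliminate \to]
= \lnot x1 \lor \lnot x3 \lor \lnot x1 \lor \lnot x3 \lor x2   [De Morgan]
= \lnot x1 \lor \lnot x3 \lor x2   [simplify]

\lnot x1 \lor \lnot x3 \lor x2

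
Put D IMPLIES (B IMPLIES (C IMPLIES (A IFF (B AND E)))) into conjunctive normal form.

D IMPLIES (B IMPLIES (C IMPLIES (A IFF (B AND E))))
≡ NOT D OR (B IMPLIES (C IMPLIES (A IFF (B AND E))))
≡ NOT D OR NOT B OR (C IMPLIES (A IFF (B AND E)))
≡ NOT D OR NOT B OR NOT C OR (A IFF (B AND E))
≡ NOT D OR NOT B OR NOT C OR ((A IMPLIES (B AND E)) AND ((B AND E) IMPLIES A))
≡ NOT D OR NOT B OR NOT C OR ((NOT A OR (B AND E)) AND ((B AND E) IMPLIES A))
≡ NOT D OR NOT B OR NOT C OR ((NOT A OR (B AND E)) AND (NOT (B AND E) OR A))
≡ NOT D OR NOT B OR NOT C OR ((NOT A OR (B AND E)) AND (NOT B OR NOT E OR A))
≡ (NOT D OR NOT B OR NOT C OR NOT A OR B) AND (NOT D OR NOT B OR NOT C OR NOT A OR E) AND (NOT D OR NOT B OR NOT C OR NOT B OR NOT E OR A)
≡ (NOT D OR NOT B OR NOT C OR NOT A OR E) AND (NOT D OR NOT B OR NOT C OR NOT E OR A)

(NOT D OR NOT B OR NOT C OR NOT A OR E) AND (NOT D OR NOT B OR NOT C OR NOT E OR A)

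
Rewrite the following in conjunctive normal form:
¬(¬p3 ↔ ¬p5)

¬(¬p3 ↔ ¬p5)
⇔ ¬((¬p3 → ¬p5) ∧ (¬p5 → ¬p3))
⇔ ¬((¬¬p3 ∨ ¬p5) ∧ (¬p5 → ¬p3))
⇔ ¬((¬¬p3 ∨ ¬p5) ∧ (¬¬p5 ∨ ¬p3))
⇔ ¬(¬¬p3 ∨ ¬p5) ∨ ¬(¬¬p5 ∨ ¬p3)
⇔ (¬¬¬p3 ∧ ¬¬p5) ∨ ¬(¬¬p5 ∨ ¬p3)
⇔ (¬p3 ∧ ¬¬p5) ∨ ¬(¬¬p5 ∨ ¬p3)
⇔ (¬p3 ∧ p5) ∨ ¬(¬¬p5 ∨ ¬p3)
⇔ (¬p3 ∧ p5) ∨ (¬¬¬p5 ∧ ¬¬p3)
⇔ (¬p3 ∧ p5) ∨ (¬p5 ∧ ¬¬p3)
⇔ (¬p3 ∧ p5) ∨ (¬p5 ∧ p3)
⇔ (¬p3 ∨ ¬p5) ∧ (¬p3 ∨ p3) ∧ (p5 ∨ ¬p5) ∧ (p5 ∨ p3)
⇔ (¬p3 ∨ ¬p5) ∧ (p5 ∨ p3)

(¬p3 ∨ ¬p5) ∧ (p5 ∨ p3)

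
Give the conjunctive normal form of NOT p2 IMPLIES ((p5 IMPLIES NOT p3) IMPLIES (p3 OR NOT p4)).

p2 OR p3 OR NOT p4

NOT p2 IMPLIES ((p5 IMPLIES NOT p3) IMPLIES (p3 OR NOT p4))
≡ NOT NOT p2 OR ((p5 IMPLIES NOT p3) IMPLIES (p3 OR NOT p4))
≡ NOT NOT p2 OR NOT (p5 IMPLIES NOT p3) OR p3 OR NOT p4
≡ NOT NOT p2 OR NOT (NOT p5 OR NOT p3) OR p3 OR NOT p4
≡ p2 OR NOT (NOT p5 OR NOT p3) OR p3 OR NOT p4
≡ p2 OR (NOT NOT p5 AND NOT NOT p3) OR p3 OR NOT p4
≡ p2 OR (p5 AND NOT NOT p3) OR p3 OR NOT p4
≡ p2 OR (p5 AND p3) OR p3 OR NOT p4
≡ (p2 OR p5 OR p3 OR NOT p4) AND (p2 OR p3 OR p3 OR NOT p4)
≡ p2 OR p3 OR NOT p4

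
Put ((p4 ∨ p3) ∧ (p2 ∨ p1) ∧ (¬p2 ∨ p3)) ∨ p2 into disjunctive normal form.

((p4 ∨ p3) ∧ (p2 ∨ p1) ∧ (¬p2 ∨ p3)) ∨ p2
⇔ (p4 ∧ p2 ∧ ¬p2) ∨ (p4 ∧ p2 ∧ p3) ∨ (p4 ∧ p1 ∧ ¬p2) ∨ (p4 ∧ p1 ∧ p3) ∨ (p3 ∧ p2 ∧ ¬p2) ∨ (p3 ∧ p2 ∧ p3) ∨ (p3 ∧ p1 ∧ ¬p2) ∨ (p3 ∧ p1 ∧ p3) ∨ p2   [distribute ∧ over ∨]
⇔ (p4 ∧ p1 ∧ ¬p2) ∨ (p3 ∧ p1) ∨ p2   [simplify]

(p4 ∧ p1 ∧ ¬p2) ∨ (p3 ∧ p1) ∨ p2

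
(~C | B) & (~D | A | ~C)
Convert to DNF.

(~C | B) & (~D | A | ~C)
≡ (~C & ~D) | (~C & A) | (~C & ~C) | (B & ~D) | (B & A) | (B & ~C)   [distribute & over |]
≡ ~C | (B & ~D) | (B & A)   [simplify]

~C | (B & ~D) | (B & A)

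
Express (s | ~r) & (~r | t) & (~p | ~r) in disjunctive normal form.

(s & t & ~p) | ~r

(s | ~r) & (~r | t) & (~p | ~r)
≡ (s & ~r & ~p) | (s & ~r & ~r) | (s & t & ~p) | (s & t & ~r) | (~r & ~r & ~p) | (~r & ~r & ~r) | (~r & t & ~p) | (~r & t & ~r)   (distribute & over |)
≡ (s & t & ~p) | ~r   (simplify)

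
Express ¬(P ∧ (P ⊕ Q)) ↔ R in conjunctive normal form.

¬(P ∧ (P ⊕ Q)) ↔ R
≡ (¬(P ∧ (P ⊕ Q)) → R) ∧ (R → ¬(P ∧ (P ⊕ Q)))   [eliminate ↔]
≡ (¬¬(P ∧ (P ⊕ Q)) ∨ R) ∧ (R → ¬(P ∧ (P ⊕ Q)))   [eliminate →]
≡ (¬¬(P ∧ (P ∨ Q) ∧ ¬(P ∧ Q)) ∨ R) ∧ (R → ¬(P ∧ (P ⊕ Q)))   [expand ⊕]
≡ (¬¬(P ∧ (P ∨ Q) ∧ ¬(P ∧ Q)) ∨ R) ∧ (¬R ∨ ¬(P ∧ (P ⊕ Q)))   [eliminate →]
≡ (¬¬(P ∧ (P ∨ Q) ∧ ¬(P ∧ Q)) ∨ R) ∧ (¬R ∨ ¬(P ∧ (P ∨ Q) ∧ ¬(P ∧ Q)))   [expand ⊕]
≡ ((P ∧ (P ∨ Q) ∧ ¬(P ∧ Q)) ∨ R) ∧ (¬R ∨ ¬(P ∧ (P ∨ Q) ∧ ¬(P ∧ Q)))   [double negation]
≡ ((P ∧ (P ∨ Q) ∧ (¬P ∨ ¬Q)) ∨ R) ∧ (¬R ∨ ¬(P ∧ (P ∨ Q) ∧ ¬(P ∧ Q)))   [De Morgan]
≡ ((P ∧ (P ∨ Q) ∧ (¬P ∨ ¬Q)) ∨ R) ∧ (¬R ∨ ¬P ∨ ¬(P ∨ Q) ∨ ¬¬(P ∧ Q))   [De Morgan]
≡ ((P ∧ (P ∨ Q) ∧ (¬P ∨ ¬Q)) ∨ R) ∧ (¬R ∨ ¬P ∨ (¬P ∧ ¬Q) ∨ ¬¬(P ∧ Q))   [De Morgan]
≡ ((P ∧ (P ∨ Q) ∧ (¬P ∨ ¬Q)) ∨ R) ∧ (¬R ∨ ¬P ∨ (¬P ∧ ¬Q) ∨ (P ∧ Q))   [double negation]
≡ (P ∨ R) ∧ (P ∨ Q ∨ R) ∧ (¬P ∨ ¬Q ∨ R) ∧ (¬R ∨ ¬P ∨ ¬P ∨ P) ∧ (¬R ∨ ¬P ∨ ¬P ∨ Q) ∧ (¬R ∨ ¬P ∨ ¬Q ∨ P) ∧ (¬R ∨ ¬P ∨ ¬Q ∨ Q)   [distribute ∨ over ∧]
≡ (P ∨ R) ∧ (¬P ∨ ¬Q ∨ R) ∧ (¬R ∨ ¬P ∨ Q)   [simplify]

(P ∨ R) ∧ (¬P ∨ ¬Q ∨ R) ∧ (¬R ∨ ¬P ∨ Q)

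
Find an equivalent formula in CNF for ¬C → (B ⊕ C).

C ∨ B

¬C → (B ⊕ C)
≡ ¬¬C ∨ (B ⊕ C)   (eliminate →)
≡ ¬¬C ∨ ((B ∨ C) ∧ ¬(B ∧ C))   (expand ⊕)
≡ C ∨ ((B ∨ C) ∧ ¬(B ∧ C))   (double negation)
≡ C ∨ ((B ∨ C) ∧ (¬B ∨ ¬C))   (De Morgan)
≡ (C ∨ B ∨ C) ∧ (C ∨ ¬B ∨ ¬C)   (distribute ∨ over ∧)
≡ C ∨ B   (simplify)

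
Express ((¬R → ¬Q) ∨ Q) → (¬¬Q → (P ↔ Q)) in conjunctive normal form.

¬Q ∨ P

((¬R → ¬Q) ∨ Q) → (¬¬Q → (P ↔ Q))
= ¬((¬R → ¬Q) ∨ Q) ∨ (¬¬Q → (P ↔ Q))   [eliminate →]
= ¬(¬¬R ∨ ¬Q ∨ Q) ∨ (¬¬Q → (P ↔ Q))   [eliminate →]
= ¬(¬¬R ∨ ¬Q ∨ Q) ∨ ¬¬¬Q ∨ (P ↔ Q)   [eliminate →]
= ¬(¬¬R ∨ ¬Q ∨ Q) ∨ ¬¬¬Q ∨ ((P → Q) ∧ (Q → P))   [eliminate ↔]
= ¬(¬¬R ∨ ¬Q ∨ Q) ∨ ¬¬¬Q ∨ ((¬P ∨ Q) ∧ (Q → P))   [eliminate →]
= ¬(¬¬R ∨ ¬Q ∨ Q) ∨ ¬¬¬Q ∨ ((¬P ∨ Q) ∧ (¬Q ∨ P))   [eliminate →]
= (¬¬¬R ∧ ¬¬Q ∧ ¬Q) ∨ ¬¬¬Q ∨ ((¬P ∨ Q) ∧ (¬Q ∨ P))   [De Morgan]
= (¬R ∧ ¬¬Q ∧ ¬Q) ∨ ¬¬¬Q ∨ ((¬P ∨ Q) ∧ (¬Q ∨ P))   [double negation]
= (¬R ∧ Q ∧ ¬Q) ∨ ¬¬¬Q ∨ ((¬P ∨ Q) ∧ (¬Q ∨ P))   [double negation]
= (¬R ∧ Q ∧ ¬Q) ∨ ¬Q ∨ ((¬P ∨ Q) ∧ (¬Q ∨ P))   [double negation]
= (¬R ∨ ¬Q ∨ ¬P ∨ Q) ∧ (¬R ∨ ¬Q ∨ ¬Q ∨ P) ∧ (Q ∨ ¬Q ∨ ¬P ∨ Q) ∧ (Q ∨ ¬Q ∨ ¬Q ∨ P) ∧ (¬Q ∨ ¬Q ∨ ¬P ∨ Q) ∧ (¬Q ∨ ¬Q ∨ ¬Q ∨ P)   [distribute ∨ over ∧]
= ¬Q ∨ P   [simplify]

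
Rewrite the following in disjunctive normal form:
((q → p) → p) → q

¬q ∧ ¬p ∨ q

((q → p) → p) → q
≡ ¬((q → p) → p) ∨ q   [eliminate →]
≡ ¬(¬(q → p) ∨ p) ∨ q   [eliminate →]
≡ ¬(¬(¬q ∨ p) ∨ p) ∨ q   [eliminate →]
≡ ¬¬(¬q ∨ p) ∧ ¬p ∨ q   [De Morgan]
≡ (¬q ∨ p) ∧ ¬p ∨ q   [double negation]
≡ ¬q ∧ ¬p ∨ p ∧ ¬p ∨ q   [distribute ∧ over ∨]
≡ ¬q ∧ ¬p ∨ q   [simplify]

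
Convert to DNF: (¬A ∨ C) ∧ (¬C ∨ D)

(¬A ∧ ¬C) ∨ (¬A ∧ D) ∨ (C ∧ D)

(¬A ∨ C) ∧ (¬C ∨ D)
≡ (¬A ∧ ¬C) ∨ (¬A ∧ D) ∨ (C ∧ ¬C) ∨ (C ∧ D)   [distribute ∧ over ∨]
≡ (¬A ∧ ¬C) ∨ (¬A ∧ D) ∨ (C ∧ D)   [simplify]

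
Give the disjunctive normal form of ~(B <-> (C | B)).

C & ~B

~(B <-> (C | B))
⇔ ~((B -> (C | B)) & ((C | B) -> B))   [eliminate <->]
⇔ ~((~B | C | B) & ((C | B) -> B))   [eliminate ->]
⇔ ~((~B | C | B) & (~(C | B) | B))   [eliminate ->]
⇔ ~(~B | C | B) | ~(~(C | B) | B)   [De Morgan]
⇔ (~~B & ~C & ~B) | ~(~(C | B) | B)   [De Morgan]
⇔ (B & ~C & ~B) | ~(~(C | B) | B)   [double negation]
⇔ (B & ~C & ~B) | (~~(C | B) & ~B)   [De Morgan]
⇔ (B & ~C & ~B) | ((C | B) & ~B)   [double negation]
⇔ (B & ~C & ~B) | (C & ~B) | (B & ~B)   [distribute & over |]
⇔ C & ~B   [simplify]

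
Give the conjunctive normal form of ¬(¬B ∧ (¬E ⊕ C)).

¬(¬B ∧ (¬E ⊕ C))
≡ ¬(¬B ∧ (¬E ∨ C) ∧ ¬(¬E ∧ C))
≡ ¬¬B ∨ ¬(¬E ∨ C) ∨ ¬¬(¬E ∧ C)
≡ B ∨ ¬(¬E ∨ C) ∨ ¬¬(¬E ∧ C)
≡ B ∨ (¬¬E ∧ ¬C) ∨ ¬¬(¬E ∧ C)
≡ B ∨ (E ∧ ¬C) ∨ ¬¬(¬E ∧ C)
≡ B ∨ (E ∧ ¬C) ∨ (¬E ∧ C)
≡ (B ∨ E ∨ ¬E) ∧ (B ∨ E ∨ C) ∧ (B ∨ ¬C ∨ ¬E) ∧ (B ∨ ¬C ∨ C)
≡ (B ∨ E ∨ C) ∧ (B ∨ ¬C ∨ ¬E)

(B ∨ E ∨ C) ∧ (B ∨ ¬C ∨ ¬E)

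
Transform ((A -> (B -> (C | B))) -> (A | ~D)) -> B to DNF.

(~A & D) | B

((A -> (B -> (C | B))) -> (A | ~D)) -> B
⇔ ~((A -> (B -> (C | B))) -> (A | ~D)) | B   (eliminate ->)
⇔ ~(~(A -> (B -> (C | B))) | A | ~D) | B   (eliminate ->)
⇔ ~(~(~A | (B -> (C | B))) | A | ~D) | B   (eliminate ->)
⇔ ~(~(~A | ~B | C | B) | A | ~D) | B   (eliminate ->)
⇔ (~~(~A | ~B | C | B) & ~A & ~~D) | B   (De Morgan)
⇔ ((~A | ~B | C | B) & ~A & ~~D) | B   (double negation)
⇔ ((~A | ~B | C | B) & ~A & D) | B   (double negation)
⇔ (~A & ~A & D) | (~B & ~A & D) | (C & ~A & D) | (B & ~A & D) | B   (distribute & over |)
⇔ (~A & D) | B   (simplify)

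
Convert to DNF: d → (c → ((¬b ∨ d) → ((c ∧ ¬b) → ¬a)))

d → (c → ((¬b ∨ d) → ((c ∧ ¬b) → ¬a)))
⇔ ¬d ∨ (c → ((¬b ∨ d) → ((c ∧ ¬b) → ¬a)))   — eliminate →
⇔ ¬d ∨ ¬c ∨ ((¬b ∨ d) → ((c ∧ ¬b) → ¬a))   — eliminate →
⇔ ¬d ∨ ¬c ∨ ¬(¬b ∨ d) ∨ ((c ∧ ¬b) → ¬a)   — eliminate →
⇔ ¬d ∨ ¬c ∨ ¬(¬b ∨ d) ∨ ¬(c ∧ ¬b) ∨ ¬a   — eliminate →
⇔ ¬d ∨ ¬c ∨ (¬¬b ∧ ¬d) ∨ ¬(c ∧ ¬b) ∨ ¬a   — De Morgan
⇔ ¬d ∨ ¬c ∨ (b ∧ ¬d) ∨ ¬(c ∧ ¬b) ∨ ¬a   — double negation
⇔ ¬d ∨ ¬c ∨ (b ∧ ¬d) ∨ ¬c ∨ ¬¬b ∨ ¬a   — De Morgan
⇔ ¬d ∨ ¬c ∨ (b ∧ ¬d) ∨ ¬c ∨ b ∨ ¬a   — double negation
⇔ ¬d ∨ ¬c ∨ b ∨ ¬a   — simplify

¬d ∨ ¬c ∨ b ∨ ¬a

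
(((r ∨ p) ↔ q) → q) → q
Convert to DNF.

(((r ∨ p) ↔ q) → q) → q
⇔ ¬(((r ∨ p) ↔ q) → q) ∨ q   (eliminate →)
⇔ ¬(¬((r ∨ p) ↔ q) ∨ q) ∨ q   (eliminate →)
⇔ ¬(¬(((r ∨ p) → q) ∧ (q → (r ∨ p))) ∨ q) ∨ q   (eliminate ↔)
⇔ ¬(¬((¬(r ∨ p) ∨ q) ∧ (q → (r ∨ p))) ∨ q) ∨ q   (eliminate →)
⇔ ¬(¬((¬(r ∨ p) ∨ q) ∧ (¬q ∨ r ∨ p)) ∨ q) ∨ q   (eliminate →)
⇔ (¬¬((¬(r ∨ p) ∨ q) ∧ (¬q ∨ r ∨ p)) ∧ ¬q) ∨ q   (De Morgan)
⇔ ((¬(r ∨ p) ∨ q) ∧ (¬q ∨ r ∨ p) ∧ ¬q) ∨ q   (double negation)
⇔ (((¬r ∧ ¬p) ∨ q) ∧ (¬q ∨ r ∨ p) ∧ ¬q) ∨ q   (De Morgan)
⇔ (¬r ∧ ¬p ∧ ¬q ∧ ¬q) ∨ (¬r ∧ ¬p ∧ r ∧ ¬q) ∨ (¬r ∧ ¬p ∧ p ∧ ¬q) ∨ (q ∧ ¬q ∧ ¬q) ∨ (q ∧ r ∧ ¬q) ∨ (q ∧ p ∧ ¬q) ∨ q   (distribute ∧ over ∨)
⇔ (¬r ∧ ¬p ∧ ¬q) ∨ q   (simplify)

(¬r ∧ ¬p ∧ ¬q) ∨ q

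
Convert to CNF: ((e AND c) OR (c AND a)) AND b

((e AND c) OR (c AND a)) AND b
≡ (e OR c) AND (e OR a) AND (c OR c) AND (c OR a) AND b   [distribute OR over AND]
≡ (e OR a) AND c AND b   [simplify]

(e OR a) AND c AND b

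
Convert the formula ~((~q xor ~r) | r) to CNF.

~((~q xor ~r) | r)
≡ ~(((~q | ~r) & ~(~q & ~r)) | r)   [expand xor]
≡ ~((~q | ~r) & ~(~q & ~r)) & ~r   [De Morgan]
≡ (~(~q | ~r) | ~~(~q & ~r)) & ~r   [De Morgan]
≡ ((~~q & ~~r) | ~~(~q & ~r)) & ~r   [De Morgan]
≡ ((q & ~~r) | ~~(~q & ~r)) & ~r   [double negation]
≡ ((q & r) | ~~(~q & ~r)) & ~r   [double negation]
≡ ((q & r) | (~q & ~r)) & ~r   [double negation]
≡ (q | ~q) & (q | ~r) & (r | ~q) & (r | ~r) & ~r   [distribute | over &]
≡ (r | ~q) & ~r   [simplify]

(r | ~q) & ~r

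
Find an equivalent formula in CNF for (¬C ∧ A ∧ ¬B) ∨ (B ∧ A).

(¬C ∧ A ∧ ¬B) ∨ (B ∧ A)
≡ (¬C ∨ B) ∧ (¬C ∨ A) ∧ (A ∨ B) ∧ (A ∨ A) ∧ (¬B ∨ B) ∧ (¬B ∨ A)   [distribute ∨ over ∧]
≡ (¬C ∨ B) ∧ A   [simplify]

(¬C ∨ B) ∧ A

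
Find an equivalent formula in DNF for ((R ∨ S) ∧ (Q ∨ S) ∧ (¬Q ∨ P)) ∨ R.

(S ∧ ¬Q) ∨ (S ∧ P) ∨ R

((R ∨ S) ∧ (Q ∨ S) ∧ (¬Q ∨ P)) ∨ R
≡ (R ∧ Q ∧ ¬Q) ∨ (R ∧ Q ∧ P) ∨ (R ∧ S ∧ ¬Q) ∨ (R ∧ S ∧ P) ∨ (S ∧ Q ∧ ¬Q) ∨ (S ∧ Q ∧ P) ∨ (S ∧ S ∧ ¬Q) ∨ (S ∧ S ∧ P) ∨ R   — distribute ∧ over ∨
≡ (S ∧ ¬Q) ∨ (S ∧ P) ∨ R   — simplify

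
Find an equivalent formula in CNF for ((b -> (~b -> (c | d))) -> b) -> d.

((b -> (~b -> (c | d))) -> b) -> d
= ~((b -> (~b -> (c | d))) -> b) | d   — eliminate ->
= ~(~(b -> (~b -> (c | d))) | b) | d   — eliminate ->
= ~(~(~b | (~b -> (c | d))) | b) | d   — eliminate ->
= ~(~(~b | ~~b | c | d) | b) | d   — eliminate ->
= (~~(~b | ~~b | c | d) & ~b) | d   — De Morgan
= ((~b | ~~b | c | d) & ~b) | d   — double negation
= ((~b | b | c | d) & ~b) | d   — double negation
= (~b | b | c | d | d) & (~b | d)   — distribute | over &
= ~b | d   — simplify

~b | d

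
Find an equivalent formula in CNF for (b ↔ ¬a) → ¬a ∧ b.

(b ↔ ¬a) → ¬a ∧ b
≡ ¬(b ↔ ¬a) ∨ ¬a ∧ b   [eliminate →]
≡ ¬((b → ¬a) ∧ (¬a → b)) ∨ ¬a ∧ b   [eliminate ↔]
≡ ¬((¬b ∨ ¬a) ∧ (¬a → b)) ∨ ¬a ∧ b   [eliminate →]
≡ ¬((¬b ∨ ¬a) ∧ (¬¬a ∨ b)) ∨ ¬a ∧ b   [eliminate →]
≡ ¬(¬b ∨ ¬a) ∨ ¬(¬¬a ∨ b) ∨ ¬a ∧ b   [De Morgan]
≡ ¬¬b ∧ ¬¬a ∨ ¬(¬¬a ∨ b) ∨ ¬a ∧ b   [De Morgan]
≡ b ∧ ¬¬a ∨ ¬(¬¬a ∨ b) ∨ ¬a ∧ b   [double negation]
≡ b ∧ a ∨ ¬(¬¬a ∨ b) ∨ ¬a ∧ b   [double negation]
≡ b ∧ a ∨ ¬¬¬a ∧ ¬b ∨ ¬a ∧ b   [De Morgan]
≡ b ∧ a ∨ ¬a ∧ ¬b ∨ ¬a ∧ b   [double negation]
≡ (b ∨ ¬a ∨ ¬a) ∧ (b ∨ ¬a ∨ b) ∧ (b ∨ ¬b ∨ ¬a) ∧ (b ∨ ¬b ∨ b) ∧ (a ∨ ¬a ∨ ¬a) ∧ (a ∨ ¬a ∨ b) ∧ (a ∨ ¬b ∨ ¬a) ∧ (a ∨ ¬b ∨ b)   [distribute ∨ over ∧]
≡ b ∨ ¬a   [simplify]

b ∨ ¬a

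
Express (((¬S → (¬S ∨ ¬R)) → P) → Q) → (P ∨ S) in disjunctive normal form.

P ∨ S

(((¬S → (¬S ∨ ¬R)) → P) → Q) → (P ∨ S)
≡ ¬(((¬S → (¬S ∨ ¬R)) → P) → Q) ∨ P ∨ S   — eliminate →
≡ ¬(¬((¬S → (¬S ∨ ¬R)) → P) ∨ Q) ∨ P ∨ S   — eliminate →
≡ ¬(¬(¬(¬S → (¬S ∨ ¬R)) ∨ P) ∨ Q) ∨ P ∨ S   — eliminate →
≡ ¬(¬(¬(¬¬S ∨ ¬S ∨ ¬R) ∨ P) ∨ Q) ∨ P ∨ S   — eliminate →
≡ (¬¬(¬(¬¬S ∨ ¬S ∨ ¬R) ∨ P) ∧ ¬Q) ∨ P ∨ S   — De Morgan
≡ ((¬(¬¬S ∨ ¬S ∨ ¬R) ∨ P) ∧ ¬Q) ∨ P ∨ S   — double negation
≡ (((¬¬¬S ∧ ¬¬S ∧ ¬¬R) ∨ P) ∧ ¬Q) ∨ P ∨ S   — De Morgan
≡ (((¬S ∧ ¬¬S ∧ ¬¬R) ∨ P) ∧ ¬Q) ∨ P ∨ S   — double negation
≡ (((¬S ∧ S ∧ ¬¬R) ∨ P) ∧ ¬Q) ∨ P ∨ S   — double negation
≡ (((¬S ∧ S ∧ R) ∨ P) ∧ ¬Q) ∨ P ∨ S   — double negation
≡ (¬S ∧ S ∧ R ∧ ¬Q) ∨ (P ∧ ¬Q) ∨ P ∨ S   — distribute ∧ over ∨
≡ P ∨ S   — simplify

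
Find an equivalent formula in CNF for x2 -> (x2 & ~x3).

x2 -> (x2 & ~x3)
≡ ~x2 | (x2 & ~x3)   [eliminate ->]
≡ (~x2 | x2) & (~x2 | ~x3)   [distribute | over &]
≡ ~x2 | ~x3   [simplify]

~x2 | ~x3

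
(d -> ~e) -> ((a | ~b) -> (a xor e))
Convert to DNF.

(d -> ~e) -> ((a | ~b) -> (a xor e))
≡ ~(d -> ~e) | ((a | ~b) -> (a xor e))   [eliminate ->]
≡ ~(~d | ~e) | ((a | ~b) -> (a xor e))   [eliminate ->]
≡ ~(~d | ~e) | ~(a | ~b) | (a xor e)   [eliminate ->]
≡ ~(~d | ~e) | ~(a | ~b) | (a & ~e) | (~a & e)   [expand xor]
≡ (~~d & ~~e) | ~(a | ~b) | (a & ~e) | (~a & e)   [De Morgan]
≡ (d & ~~e) | ~(a | ~b) | (a & ~e) | (~a & e)   [double negation]
≡ (d & e) | ~(a | ~b) | (a & ~e) | (~a & e)   [double negation]
≡ (d & e) | (~a & ~~b) | (a & ~e) | (~a & e)   [De Morgan]
≡ (d & e) | (~a & b) | (a & ~e) | (~a & e)   [double negation]

(d & e) | (~a & b) | (a & ~e) | (~a & e)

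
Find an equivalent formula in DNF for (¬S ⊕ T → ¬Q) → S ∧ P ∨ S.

¬S ∧ ¬T ∧ Q ∨ S

(¬S ⊕ T → ¬Q) → S ∧ P ∨ S
⇔ ¬(¬S ⊕ T → ¬Q) ∨ S ∧ P ∨ S   [eliminate →]
⇔ ¬(¬(¬S ⊕ T) ∨ ¬Q) ∨ S ∧ P ∨ S   [eliminate →]
⇔ ¬(¬(¬S ∧ ¬T ∨ ¬¬S ∧ T) ∨ ¬Q) ∨ S ∧ P ∨ S   [expand ⊕]
⇔ ¬¬(¬S ∧ ¬T ∨ ¬¬S ∧ T) ∧ ¬¬Q ∨ S ∧ P ∨ S   [De Morgan]
⇔ (¬S ∧ ¬T ∨ ¬¬S ∧ T) ∧ ¬¬Q ∨ S ∧ P ∨ S   [double negation]
⇔ (¬S ∧ ¬T ∨ S ∧ T) ∧ ¬¬Q ∨ S ∧ P ∨ S   [double negation]
⇔ (¬S ∧ ¬T ∨ S ∧ T) ∧ Q ∨ S ∧ P ∨ S   [double negation]
⇔ ¬S ∧ ¬T ∧ Q ∨ S ∧ T ∧ Q ∨ S ∧ P ∨ S   [distribute ∧ over ∨]
⇔ ¬S ∧ ¬T ∧ Q ∨ S   [simplify]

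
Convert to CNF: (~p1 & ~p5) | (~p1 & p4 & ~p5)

~p1 & ~p5

(~p1 & ~p5) | (~p1 & p4 & ~p5)
= (~p1 | ~p1) & (~p1 | p4) & (~p1 | ~p5) & (~p5 | ~p1) & (~p5 | p4) & (~p5 | ~p5)   (distribute | over &)
= ~p1 & ~p5   (simplify)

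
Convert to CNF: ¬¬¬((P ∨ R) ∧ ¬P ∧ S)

¬R ∨ P ∨ ¬S

¬¬¬((P ∨ R) ∧ ¬P ∧ S)
≡ ¬((P ∨ R) ∧ ¬P ∧ S)   — double negation
≡ ¬(P ∨ R) ∨ ¬¬P ∨ ¬S   — De Morgan
≡ (¬P ∧ ¬R) ∨ ¬¬P ∨ ¬S   — De Morgan
≡ (¬P ∧ ¬R) ∨ P ∨ ¬S   — double negation
≡ (¬P ∨ P ∨ ¬S) ∧ (¬R ∨ P ∨ ¬S)   — distribute ∨ over ∧
≡ ¬R ∨ P ∨ ¬S   — simplify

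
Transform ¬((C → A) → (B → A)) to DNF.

¬C ∧ B ∧ ¬A

¬((C → A) → (B → A))
= ¬(¬(C → A) ∨ (B → A))
= ¬(¬(¬C ∨ A) ∨ (B → A))
= ¬(¬(¬C ∨ A) ∨ ¬B ∨ A)
= ¬¬(¬C ∨ A) ∧ ¬¬B ∧ ¬A
= (¬C ∨ A) ∧ ¬¬B ∧ ¬A
= (¬C ∨ A) ∧ B ∧ ¬A
= (¬C ∧ B ∧ ¬A) ∨ (A ∧ B ∧ ¬A)
= ¬C ∧ B ∧ ¬A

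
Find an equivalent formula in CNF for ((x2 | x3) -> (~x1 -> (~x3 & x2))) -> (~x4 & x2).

(x2 | x3) & (~x1 | ~x4) & (~x1 | x2) & (x3 | ~x2 | ~x4)

((x2 | x3) -> (~x1 -> (~x3 & x2))) -> (~x4 & x2)
≡ ~((x2 | x3) -> (~x1 -> (~x3 & x2))) | (~x4 & x2)   [eliminate ->]
≡ ~(~(x2 | x3) | (~x1 -> (~x3 & x2))) | (~x4 & x2)   [eliminate ->]
≡ ~(~(x2 | x3) | ~~x1 | (~x3 & x2)) | (~x4 & x2)   [eliminate ->]
≡ (~~(x2 | x3) & ~~~x1 & ~(~x3 & x2)) | (~x4 & x2)   [De Morgan]
≡ ((x2 | x3) & ~~~x1 & ~(~x3 & x2)) | (~x4 & x2)   [double negation]
≡ ((x2 | x3) & ~x1 & ~(~x3 & x2)) | (~x4 & x2)   [double negation]
≡ ((x2 | x3) & ~x1 & (~~x3 | ~x2)) | (~x4 & x2)   [De Morgan]
≡ ((x2 | x3) & ~x1 & (x3 | ~x2)) | (~x4 & x2)   [double negation]
≡ (x2 | x3 | ~x4) & (x2 | x3 | x2) & (~x1 | ~x4) & (~x1 | x2) & (x3 | ~x2 | ~x4) & (x3 | ~x2 | x2)   [distribute | over &]
≡ (x2 | x3) & (~x1 | ~x4) & (~x1 | x2) & (x3 | ~x2 | ~x4)   [simplify]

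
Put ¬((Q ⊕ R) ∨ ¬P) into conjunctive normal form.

¬((Q ⊕ R) ∨ ¬P)
= ¬(((Q ∨ R) ∧ ¬(Q ∧ R)) ∨ ¬P)   [expand ⊕]
= ¬((Q ∨ R) ∧ ¬(Q ∧ R)) ∧ ¬¬P   [De Morgan]
= (¬(Q ∨ R) ∨ ¬¬(Q ∧ R)) ∧ ¬¬P   [De Morgan]
= ((¬Q ∧ ¬R) ∨ ¬¬(Q ∧ R)) ∧ ¬¬P   [De Morgan]
= ((¬Q ∧ ¬R) ∨ (Q ∧ R)) ∧ ¬¬P   [double negation]
= ((¬Q ∧ ¬R) ∨ (Q ∧ R)) ∧ P   [double negation]
= (¬Q ∨ Q) ∧ (¬Q ∨ R) ∧ (¬R ∨ Q) ∧ (¬R ∨ R) ∧ P   [distribute ∨ over ∧]
= (¬Q ∨ R) ∧ (¬R ∨ Q) ∧ P   [simplify]

(¬Q ∨ R) ∧ (¬R ∨ Q) ∧ P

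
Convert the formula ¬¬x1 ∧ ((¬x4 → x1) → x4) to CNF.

x1 ∧ (¬x1 ∨ x4)

¬¬x1 ∧ ((¬x4 → x1) → x4)
≡ ¬¬x1 ∧ (¬(¬x4 → x1) ∨ x4)   — eliminate →
≡ ¬¬x1 ∧ (¬(¬¬x4 ∨ x1) ∨ x4)   — eliminate →
≡ x1 ∧ (¬(¬¬x4 ∨ x1) ∨ x4)   — double negation
≡ x1 ∧ ((¬¬¬x4 ∧ ¬x1) ∨ x4)   — De Morgan
≡ x1 ∧ ((¬x4 ∧ ¬x1) ∨ x4)   — double negation
≡ x1 ∧ (¬x4 ∨ x4) ∧ (¬x1 ∨ x4)   — distribute ∨ over ∧
≡ x1 ∧ (¬x1 ∨ x4)   — simplify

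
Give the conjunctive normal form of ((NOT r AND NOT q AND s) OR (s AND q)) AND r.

((NOT r AND NOT q AND s) OR (s AND q)) AND r
= (NOT r OR s) AND (NOT r OR q) AND (NOT q OR s) AND (NOT q OR q) AND (s OR s) AND (s OR q) AND r   — distribute OR over AND
= (NOT r OR q) AND s AND r   — simplify

(NOT r OR q) AND s AND r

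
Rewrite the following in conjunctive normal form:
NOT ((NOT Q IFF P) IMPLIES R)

(Q OR P) AND (NOT P OR NOT Q) AND NOT R

NOT ((NOT Q IFF P) IMPLIES R)
= NOT (NOT (NOT Q IFF P) OR R)   [eliminate IMPLIES]
= NOT (NOT ((NOT Q IMPLIES P) AND (P IMPLIES NOT Q)) OR R)   [eliminate IFF]
= NOT (NOT ((NOT NOT Q OR P) AND (P IMPLIES NOT Q)) OR R)   [eliminate IMPLIES]
= NOT (NOT ((NOT NOT Q OR P) AND (NOT P OR NOT Q)) OR R)   [eliminate IMPLIES]
= NOT NOT ((NOT NOT Q OR P) AND (NOT P OR NOT Q)) AND NOT R   [De Morgan]
= (NOT NOT Q OR P) AND (NOT P OR NOT Q) AND NOT R   [double negation]
= (Q OR P) AND (NOT P OR NOT Q) AND NOT R   [double negation]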